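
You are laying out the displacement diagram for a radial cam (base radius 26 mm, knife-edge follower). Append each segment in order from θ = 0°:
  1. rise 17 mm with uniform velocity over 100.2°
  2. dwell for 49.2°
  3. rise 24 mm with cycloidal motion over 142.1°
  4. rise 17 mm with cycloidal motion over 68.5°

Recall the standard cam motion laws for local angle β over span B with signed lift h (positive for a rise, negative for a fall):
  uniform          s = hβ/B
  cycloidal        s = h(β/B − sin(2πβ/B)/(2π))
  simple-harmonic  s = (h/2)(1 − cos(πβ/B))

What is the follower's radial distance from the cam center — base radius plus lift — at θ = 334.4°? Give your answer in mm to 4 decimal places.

seg 1 [0°–100.2°] uniform, h=17: full span → s += 17 → s = 17.0000
seg 2 [100.2°–149.4°] dwell: s stays 17.0000
seg 3 [149.4°–291.5°] cycloidal, h=24: full span → s += 24 → s = 41.0000
seg 4 [291.5°–360°] cycloidal, h=17: θ=334.4° here. β=42.9, B=68.5. 17·(0.6263 − sin(2π·0.6263)/(2π)) = 12.5752 → s = 53.5752
radial distance = base radius + s = 26 + 53.5752 = 79.5752

79.5752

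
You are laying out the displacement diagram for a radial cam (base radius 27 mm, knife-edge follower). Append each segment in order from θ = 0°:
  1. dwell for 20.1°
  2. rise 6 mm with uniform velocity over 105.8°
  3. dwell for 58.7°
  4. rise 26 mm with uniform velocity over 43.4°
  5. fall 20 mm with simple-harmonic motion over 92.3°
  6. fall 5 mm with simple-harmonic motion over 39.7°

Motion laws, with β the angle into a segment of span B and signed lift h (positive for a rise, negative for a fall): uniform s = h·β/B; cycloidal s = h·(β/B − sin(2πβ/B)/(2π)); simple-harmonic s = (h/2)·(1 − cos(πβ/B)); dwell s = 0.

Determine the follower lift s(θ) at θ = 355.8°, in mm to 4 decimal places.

seg 1 [0°–20.1°] dwell: s stays 0.0000
seg 2 [20.1°–125.9°] uniform, h=6: full span → s += 6 → s = 6.0000
seg 3 [125.9°–184.6°] dwell: s stays 6.0000
seg 4 [184.6°–228°] uniform, h=26: full span → s += 26 → s = 32.0000
seg 5 [228°–320.3°] simple-harmonic, h=-20: full span → s += -20 → s = 12.0000
seg 6 [320.3°–360°] simple-harmonic, h=-5: θ=355.8° here. β=35.5, B=39.7. -5/2·(1 − cos(π·0.8942)) = -4.8632 → s = 7.1368

7.1368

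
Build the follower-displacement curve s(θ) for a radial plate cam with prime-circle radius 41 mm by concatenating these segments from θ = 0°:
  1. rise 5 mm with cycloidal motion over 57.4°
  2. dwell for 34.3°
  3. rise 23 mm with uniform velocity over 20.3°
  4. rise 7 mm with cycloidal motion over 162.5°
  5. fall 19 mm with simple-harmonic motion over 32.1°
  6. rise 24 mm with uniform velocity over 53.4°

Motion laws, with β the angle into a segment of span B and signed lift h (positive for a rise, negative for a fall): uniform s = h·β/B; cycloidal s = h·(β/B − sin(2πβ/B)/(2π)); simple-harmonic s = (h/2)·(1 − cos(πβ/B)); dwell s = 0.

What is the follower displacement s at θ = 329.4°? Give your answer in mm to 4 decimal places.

seg 1 [0°–57.4°] cycloidal, h=5: full span → s += 5 → s = 5.0000
seg 2 [57.4°–91.7°] dwell: s stays 5.0000
seg 3 [91.7°–112°] uniform, h=23: full span → s += 23 → s = 28.0000
seg 4 [112°–274.5°] cycloidal, h=7: full span → s += 7 → s = 35.0000
seg 5 [274.5°–306.6°] simple-harmonic, h=-19: full span → s += -19 → s = 16.0000
seg 6 [306.6°–360°] uniform, h=24: θ=329.4° here. β=22.8, B=53.4. 24·22.8/53.4 = 10.2472 → s = 26.2472

26.2472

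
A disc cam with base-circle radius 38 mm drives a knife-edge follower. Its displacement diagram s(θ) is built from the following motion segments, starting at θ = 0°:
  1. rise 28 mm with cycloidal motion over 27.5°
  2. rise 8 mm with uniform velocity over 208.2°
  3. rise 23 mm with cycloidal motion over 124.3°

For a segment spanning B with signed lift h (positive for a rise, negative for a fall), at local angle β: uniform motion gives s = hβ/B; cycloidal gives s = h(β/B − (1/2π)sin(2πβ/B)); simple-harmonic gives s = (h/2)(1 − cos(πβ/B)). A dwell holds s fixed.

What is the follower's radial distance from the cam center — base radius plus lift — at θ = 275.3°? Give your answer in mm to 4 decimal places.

seg 1 [0°–27.5°] cycloidal, h=28: full span → s += 28 → s = 28.0000
seg 2 [27.5°–235.7°] uniform, h=8: full span → s += 8 → s = 36.0000
seg 3 [235.7°–360°] cycloidal, h=23: θ=275.3° here. β=39.6, B=124.3. 23·(0.3186 − sin(2π·0.3186)/(2π)) = 4.0015 → s = 40.0015
radial distance = base radius + s = 38 + 40.0015 = 78.0015

78.0015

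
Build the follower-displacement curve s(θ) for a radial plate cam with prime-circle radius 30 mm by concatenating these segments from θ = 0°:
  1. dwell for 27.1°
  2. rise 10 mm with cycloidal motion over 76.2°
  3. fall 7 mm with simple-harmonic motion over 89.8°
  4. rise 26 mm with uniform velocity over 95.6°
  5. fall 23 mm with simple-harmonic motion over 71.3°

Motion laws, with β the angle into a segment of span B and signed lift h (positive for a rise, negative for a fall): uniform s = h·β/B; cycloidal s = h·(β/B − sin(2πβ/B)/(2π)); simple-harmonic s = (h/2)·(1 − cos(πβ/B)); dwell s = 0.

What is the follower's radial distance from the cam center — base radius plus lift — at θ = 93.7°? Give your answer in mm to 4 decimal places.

seg 1 [0°–27.1°] dwell: s stays 0.0000
seg 2 [27.1°–103.3°] cycloidal, h=10: θ=93.7° here. β=66.6, B=76.2. 10·(0.8740 − sin(2π·0.8740)/(2π)) = 9.8725 → s = 9.8725
radial distance = base radius + s = 30 + 9.8725 = 39.8725

39.8725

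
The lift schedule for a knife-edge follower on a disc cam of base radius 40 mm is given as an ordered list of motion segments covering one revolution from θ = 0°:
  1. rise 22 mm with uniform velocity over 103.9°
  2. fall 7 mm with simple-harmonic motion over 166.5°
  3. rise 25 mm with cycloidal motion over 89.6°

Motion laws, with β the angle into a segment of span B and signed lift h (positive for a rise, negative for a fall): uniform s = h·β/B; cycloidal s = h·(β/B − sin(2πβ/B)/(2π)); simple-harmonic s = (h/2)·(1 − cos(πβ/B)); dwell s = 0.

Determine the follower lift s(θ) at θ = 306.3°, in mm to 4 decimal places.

seg 1 [0°–103.9°] uniform, h=22: full span → s += 22 → s = 22.0000
seg 2 [103.9°–270.4°] simple-harmonic, h=-7: full span → s += -7 → s = 15.0000
seg 3 [270.4°–360°] cycloidal, h=25: θ=306.3° here. β=35.9, B=89.6. 25·(0.4007 − sin(2π·0.4007)/(2π)) = 7.6916 → s = 22.6916

22.6916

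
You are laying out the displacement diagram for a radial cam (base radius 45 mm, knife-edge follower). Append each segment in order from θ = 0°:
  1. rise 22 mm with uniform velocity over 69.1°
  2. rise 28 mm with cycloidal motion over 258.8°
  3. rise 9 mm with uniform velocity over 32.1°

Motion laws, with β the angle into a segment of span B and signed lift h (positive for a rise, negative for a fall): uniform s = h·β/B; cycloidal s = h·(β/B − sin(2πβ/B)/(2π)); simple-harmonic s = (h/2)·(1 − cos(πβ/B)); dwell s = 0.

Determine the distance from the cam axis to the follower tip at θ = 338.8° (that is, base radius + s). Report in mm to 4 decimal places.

seg 1 [0°–69.1°] uniform, h=22: full span → s += 22 → s = 22.0000
seg 2 [69.1°–327.9°] cycloidal, h=28: full span → s += 28 → s = 50.0000
seg 3 [327.9°–360°] uniform, h=9: θ=338.8° here. β=10.9, B=32.1. 9·10.9/32.1 = 3.0561 → s = 53.0561
radial distance = base radius + s = 45 + 53.0561 = 98.0561

98.0561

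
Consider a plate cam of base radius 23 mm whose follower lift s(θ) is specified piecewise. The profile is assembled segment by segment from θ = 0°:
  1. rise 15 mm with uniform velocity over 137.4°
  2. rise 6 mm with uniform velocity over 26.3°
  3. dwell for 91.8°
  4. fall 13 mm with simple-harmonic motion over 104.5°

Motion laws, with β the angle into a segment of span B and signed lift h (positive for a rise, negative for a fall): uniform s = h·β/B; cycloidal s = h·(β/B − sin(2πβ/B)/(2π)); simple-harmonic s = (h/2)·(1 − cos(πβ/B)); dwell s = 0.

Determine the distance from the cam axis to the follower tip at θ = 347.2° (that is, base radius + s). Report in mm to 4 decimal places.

seg 1 [0°–137.4°] uniform, h=15: full span → s += 15 → s = 15.0000
seg 2 [137.4°–163.7°] uniform, h=6: full span → s += 6 → s = 21.0000
seg 3 [163.7°–255.5°] dwell: s stays 21.0000
seg 4 [255.5°–360°] simple-harmonic, h=-13: θ=347.2° here. β=91.7, B=104.5. -13/2·(1 − cos(π·0.8775)) = -12.5247 → s = 8.4753
radial distance = base radius + s = 23 + 8.4753 = 31.4753

31.4753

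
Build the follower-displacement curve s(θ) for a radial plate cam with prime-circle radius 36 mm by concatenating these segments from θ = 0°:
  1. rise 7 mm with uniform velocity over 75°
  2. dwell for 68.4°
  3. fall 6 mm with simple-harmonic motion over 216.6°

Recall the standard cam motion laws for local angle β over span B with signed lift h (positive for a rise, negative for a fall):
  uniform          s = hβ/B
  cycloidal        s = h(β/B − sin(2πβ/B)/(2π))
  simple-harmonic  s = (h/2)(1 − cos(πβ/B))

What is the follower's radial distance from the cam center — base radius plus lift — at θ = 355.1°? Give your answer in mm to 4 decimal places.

seg 1 [0°–75°] uniform, h=7: full span → s += 7 → s = 7.0000
seg 2 [75°–143.4°] dwell: s stays 7.0000
seg 3 [143.4°–360°] simple-harmonic, h=-6: θ=355.1° here. β=211.7, B=216.6. -6/2·(1 − cos(π·0.9774)) = -5.9924 → s = 1.0076
radial distance = base radius + s = 36 + 1.0076 = 37.0076

37.0076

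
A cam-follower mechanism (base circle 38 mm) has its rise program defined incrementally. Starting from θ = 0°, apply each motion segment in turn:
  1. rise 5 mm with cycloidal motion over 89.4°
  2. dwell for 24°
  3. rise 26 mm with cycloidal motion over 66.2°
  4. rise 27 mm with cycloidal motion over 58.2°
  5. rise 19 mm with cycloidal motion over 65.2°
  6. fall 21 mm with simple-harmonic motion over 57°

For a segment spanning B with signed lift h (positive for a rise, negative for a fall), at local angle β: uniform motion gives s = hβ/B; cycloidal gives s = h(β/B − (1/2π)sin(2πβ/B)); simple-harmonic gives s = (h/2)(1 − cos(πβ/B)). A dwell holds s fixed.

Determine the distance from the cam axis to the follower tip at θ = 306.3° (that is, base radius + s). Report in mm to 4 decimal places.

seg 1 [0°–89.4°] cycloidal, h=5: full span → s += 5 → s = 5.0000
seg 2 [89.4°–113.4°] dwell: s stays 5.0000
seg 3 [113.4°–179.6°] cycloidal, h=26: full span → s += 26 → s = 31.0000
seg 4 [179.6°–237.8°] cycloidal, h=27: full span → s += 27 → s = 58.0000
seg 5 [237.8°–303°] cycloidal, h=19: full span → s += 19 → s = 77.0000
seg 6 [303°–360°] simple-harmonic, h=-21: θ=306.3° here. β=3.3, B=57. -21/2·(1 − cos(π·0.0579)) = -0.1732 → s = 76.8268
radial distance = base radius + s = 38 + 76.8268 = 114.8268

114.8268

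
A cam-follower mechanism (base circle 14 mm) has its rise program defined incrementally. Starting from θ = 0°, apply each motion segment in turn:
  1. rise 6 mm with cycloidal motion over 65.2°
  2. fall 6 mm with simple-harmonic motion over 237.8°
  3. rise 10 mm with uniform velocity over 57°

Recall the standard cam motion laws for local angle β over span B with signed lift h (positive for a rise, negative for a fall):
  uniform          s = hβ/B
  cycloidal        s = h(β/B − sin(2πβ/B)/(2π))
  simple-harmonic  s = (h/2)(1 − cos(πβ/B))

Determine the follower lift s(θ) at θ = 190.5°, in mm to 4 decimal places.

seg 1 [0°–65.2°] cycloidal, h=6: full span → s += 6 → s = 6.0000
seg 2 [65.2°–303°] simple-harmonic, h=-6: θ=190.5° here. β=125.3, B=237.8. -6/2·(1 − cos(π·0.5269)) = -3.2534 → s = 2.7466

2.7466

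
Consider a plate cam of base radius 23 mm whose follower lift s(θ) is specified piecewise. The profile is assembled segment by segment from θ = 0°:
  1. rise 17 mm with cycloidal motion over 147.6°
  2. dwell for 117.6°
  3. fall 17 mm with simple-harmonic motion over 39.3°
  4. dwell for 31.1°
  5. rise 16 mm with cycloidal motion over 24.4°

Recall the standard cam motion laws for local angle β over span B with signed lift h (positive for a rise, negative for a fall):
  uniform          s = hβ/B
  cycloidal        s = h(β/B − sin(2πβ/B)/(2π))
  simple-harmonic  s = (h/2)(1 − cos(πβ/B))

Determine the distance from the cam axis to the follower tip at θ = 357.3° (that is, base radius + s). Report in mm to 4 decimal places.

seg 1 [0°–147.6°] cycloidal, h=17: full span → s += 17 → s = 17.0000
seg 2 [147.6°–265.2°] dwell: s stays 17.0000
seg 3 [265.2°–304.5°] simple-harmonic, h=-17: full span → s += -17 → s = 0.0000
seg 4 [304.5°–335.6°] dwell: s stays 0.0000
seg 5 [335.6°–360°] cycloidal, h=16: θ=357.3° here. β=21.7, B=24.4. 16·(0.8893 − sin(2π·0.8893)/(2π)) = 15.8608 → s = 15.8608
radial distance = base radius + s = 23 + 15.8608 = 38.8608

38.8608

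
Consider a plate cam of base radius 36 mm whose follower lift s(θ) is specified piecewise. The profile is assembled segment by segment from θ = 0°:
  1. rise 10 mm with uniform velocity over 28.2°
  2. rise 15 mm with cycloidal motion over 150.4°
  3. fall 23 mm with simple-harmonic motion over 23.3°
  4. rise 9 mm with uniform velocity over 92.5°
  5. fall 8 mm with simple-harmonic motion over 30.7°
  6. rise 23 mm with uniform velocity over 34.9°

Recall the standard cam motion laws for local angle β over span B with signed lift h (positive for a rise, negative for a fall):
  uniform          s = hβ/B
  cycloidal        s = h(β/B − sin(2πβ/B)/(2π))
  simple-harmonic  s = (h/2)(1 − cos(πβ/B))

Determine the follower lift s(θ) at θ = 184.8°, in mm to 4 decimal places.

seg 1 [0°–28.2°] uniform, h=10: full span → s += 10 → s = 10.0000
seg 2 [28.2°–178.6°] cycloidal, h=15: full span → s += 15 → s = 25.0000
seg 3 [178.6°–201.9°] simple-harmonic, h=-23: θ=184.8° here. β=6.2, B=23.3. -23/2·(1 − cos(π·0.2661)) = -3.7896 → s = 21.2104

21.2104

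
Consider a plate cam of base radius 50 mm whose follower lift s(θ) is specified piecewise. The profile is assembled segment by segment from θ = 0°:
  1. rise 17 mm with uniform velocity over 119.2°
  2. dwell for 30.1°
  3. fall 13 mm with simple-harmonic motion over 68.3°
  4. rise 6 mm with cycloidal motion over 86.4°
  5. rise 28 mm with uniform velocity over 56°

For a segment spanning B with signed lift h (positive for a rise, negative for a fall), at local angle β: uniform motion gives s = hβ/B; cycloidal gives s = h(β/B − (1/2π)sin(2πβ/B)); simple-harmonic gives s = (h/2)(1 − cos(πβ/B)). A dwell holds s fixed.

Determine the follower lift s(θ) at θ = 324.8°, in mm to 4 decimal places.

seg 1 [0°–119.2°] uniform, h=17: full span → s += 17 → s = 17.0000
seg 2 [119.2°–149.3°] dwell: s stays 17.0000
seg 3 [149.3°–217.6°] simple-harmonic, h=-13: full span → s += -13 → s = 4.0000
seg 4 [217.6°–304°] cycloidal, h=6: full span → s += 6 → s = 10.0000
seg 5 [304°–360°] uniform, h=28: θ=324.8° here. β=20.8, B=56. 28·20.8/56 = 10.4000 → s = 20.4000

20.4000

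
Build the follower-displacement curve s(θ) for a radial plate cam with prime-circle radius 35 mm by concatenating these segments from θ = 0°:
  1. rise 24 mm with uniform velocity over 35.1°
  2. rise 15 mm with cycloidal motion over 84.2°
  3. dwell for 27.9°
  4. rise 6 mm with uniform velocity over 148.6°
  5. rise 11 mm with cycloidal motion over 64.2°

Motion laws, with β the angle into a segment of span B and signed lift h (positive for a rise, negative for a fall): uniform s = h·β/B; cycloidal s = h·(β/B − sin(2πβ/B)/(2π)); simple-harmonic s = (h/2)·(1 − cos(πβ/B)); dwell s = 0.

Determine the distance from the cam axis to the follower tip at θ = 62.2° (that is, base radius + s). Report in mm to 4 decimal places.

seg 1 [0°–35.1°] uniform, h=24: full span → s += 24 → s = 24.0000
seg 2 [35.1°–119.3°] cycloidal, h=15: θ=62.2° here. β=27.1, B=84.2. 15·(0.3219 − sin(2π·0.3219)/(2π)) = 2.6797 → s = 26.6797
radial distance = base radius + s = 35 + 26.6797 = 61.6797

61.6797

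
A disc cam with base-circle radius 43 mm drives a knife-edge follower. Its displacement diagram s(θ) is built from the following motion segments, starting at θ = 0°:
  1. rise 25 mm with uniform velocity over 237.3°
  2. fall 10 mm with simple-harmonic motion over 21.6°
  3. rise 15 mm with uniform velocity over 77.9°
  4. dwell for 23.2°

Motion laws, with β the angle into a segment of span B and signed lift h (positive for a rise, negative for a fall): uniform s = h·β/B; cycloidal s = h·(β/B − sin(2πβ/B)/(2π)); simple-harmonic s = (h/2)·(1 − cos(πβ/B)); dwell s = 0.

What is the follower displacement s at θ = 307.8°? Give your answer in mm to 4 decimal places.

seg 1 [0°–237.3°] uniform, h=25: full span → s += 25 → s = 25.0000
seg 2 [237.3°–258.9°] simple-harmonic, h=-10: full span → s += -10 → s = 15.0000
seg 3 [258.9°–336.8°] uniform, h=15: θ=307.8° here. β=48.9, B=77.9. 15·48.9/77.9 = 9.4159 → s = 24.4159

24.4159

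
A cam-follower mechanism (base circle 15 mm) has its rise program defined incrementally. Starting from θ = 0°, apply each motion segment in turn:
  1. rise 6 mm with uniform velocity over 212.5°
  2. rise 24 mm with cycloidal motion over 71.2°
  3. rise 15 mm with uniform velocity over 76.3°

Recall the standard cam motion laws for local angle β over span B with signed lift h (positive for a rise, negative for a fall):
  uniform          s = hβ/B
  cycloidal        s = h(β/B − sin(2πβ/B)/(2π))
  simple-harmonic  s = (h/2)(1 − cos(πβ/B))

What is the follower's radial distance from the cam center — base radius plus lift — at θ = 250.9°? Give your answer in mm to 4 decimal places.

seg 1 [0°–212.5°] uniform, h=6: full span → s += 6 → s = 6.0000
seg 2 [212.5°–283.7°] cycloidal, h=24: θ=250.9° here. β=38.4, B=71.2. 24·(0.5393 − sin(2π·0.5393)/(2π)) = 13.8781 → s = 19.8781
radial distance = base radius + s = 15 + 19.8781 = 34.8781

34.8781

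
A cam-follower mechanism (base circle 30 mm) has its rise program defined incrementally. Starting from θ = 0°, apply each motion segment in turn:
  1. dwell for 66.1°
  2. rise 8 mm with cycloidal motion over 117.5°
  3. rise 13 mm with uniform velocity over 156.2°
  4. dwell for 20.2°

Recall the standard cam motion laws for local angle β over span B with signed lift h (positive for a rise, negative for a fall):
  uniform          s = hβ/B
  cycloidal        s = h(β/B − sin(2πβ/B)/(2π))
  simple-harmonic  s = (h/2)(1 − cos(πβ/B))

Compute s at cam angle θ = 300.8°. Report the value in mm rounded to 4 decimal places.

seg 1 [0°–66.1°] dwell: s stays 0.0000
seg 2 [66.1°–183.6°] cycloidal, h=8: full span → s += 8 → s = 8.0000
seg 3 [183.6°–339.8°] uniform, h=13: θ=300.8° here. β=117.2, B=156.2. 13·117.2/156.2 = 9.7542 → s = 17.7542

17.7542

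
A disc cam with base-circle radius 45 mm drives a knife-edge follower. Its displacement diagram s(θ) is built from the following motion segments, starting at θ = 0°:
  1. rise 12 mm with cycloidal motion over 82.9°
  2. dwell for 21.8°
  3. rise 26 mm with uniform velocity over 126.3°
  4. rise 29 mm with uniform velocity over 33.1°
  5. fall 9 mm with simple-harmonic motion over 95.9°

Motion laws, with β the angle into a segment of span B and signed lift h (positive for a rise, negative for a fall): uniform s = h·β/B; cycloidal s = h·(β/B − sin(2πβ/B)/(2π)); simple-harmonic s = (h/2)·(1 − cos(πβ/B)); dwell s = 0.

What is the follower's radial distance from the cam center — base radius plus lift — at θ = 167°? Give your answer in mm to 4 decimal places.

seg 1 [0°–82.9°] cycloidal, h=12: full span → s += 12 → s = 12.0000
seg 2 [82.9°–104.7°] dwell: s stays 12.0000
seg 3 [104.7°–231°] uniform, h=26: θ=167° here. β=62.3, B=126.3. 26·62.3/126.3 = 12.8250 → s = 24.8250
radial distance = base radius + s = 45 + 24.8250 = 69.8250

69.8250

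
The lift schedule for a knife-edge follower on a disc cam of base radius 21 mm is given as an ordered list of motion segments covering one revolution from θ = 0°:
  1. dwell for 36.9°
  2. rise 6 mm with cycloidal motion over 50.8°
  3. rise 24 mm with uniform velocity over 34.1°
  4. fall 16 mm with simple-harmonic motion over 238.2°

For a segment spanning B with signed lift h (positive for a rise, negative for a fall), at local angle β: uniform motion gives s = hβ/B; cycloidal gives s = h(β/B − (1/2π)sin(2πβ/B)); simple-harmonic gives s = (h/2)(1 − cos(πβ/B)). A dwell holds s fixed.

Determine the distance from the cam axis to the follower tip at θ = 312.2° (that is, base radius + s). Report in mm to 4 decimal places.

seg 1 [0°–36.9°] dwell: s stays 0.0000
seg 2 [36.9°–87.7°] cycloidal, h=6: full span → s += 6 → s = 6.0000
seg 3 [87.7°–121.8°] uniform, h=24: full span → s += 24 → s = 30.0000
seg 4 [121.8°–360°] simple-harmonic, h=-16: θ=312.2° here. β=190.4, B=238.2. -16/2·(1 − cos(π·0.7993)) = -14.4622 → s = 15.5378
radial distance = base radius + s = 21 + 15.5378 = 36.5378

36.5378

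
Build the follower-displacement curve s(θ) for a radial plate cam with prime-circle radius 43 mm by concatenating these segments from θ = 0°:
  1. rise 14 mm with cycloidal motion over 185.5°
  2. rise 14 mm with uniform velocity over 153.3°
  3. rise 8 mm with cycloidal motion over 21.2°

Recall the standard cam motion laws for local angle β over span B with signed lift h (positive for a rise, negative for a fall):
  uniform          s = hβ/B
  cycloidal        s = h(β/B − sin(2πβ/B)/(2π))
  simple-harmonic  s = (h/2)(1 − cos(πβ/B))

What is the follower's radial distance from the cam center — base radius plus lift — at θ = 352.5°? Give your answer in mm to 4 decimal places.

seg 1 [0°–185.5°] cycloidal, h=14: full span → s += 14 → s = 14.0000
seg 2 [185.5°–338.8°] uniform, h=14: full span → s += 14 → s = 28.0000
seg 3 [338.8°–360°] cycloidal, h=8: θ=352.5° here. β=13.7, B=21.2. 8·(0.6462 − sin(2π·0.6462)/(2π)) = 6.1819 → s = 34.1819
radial distance = base radius + s = 43 + 34.1819 = 77.1819

77.1819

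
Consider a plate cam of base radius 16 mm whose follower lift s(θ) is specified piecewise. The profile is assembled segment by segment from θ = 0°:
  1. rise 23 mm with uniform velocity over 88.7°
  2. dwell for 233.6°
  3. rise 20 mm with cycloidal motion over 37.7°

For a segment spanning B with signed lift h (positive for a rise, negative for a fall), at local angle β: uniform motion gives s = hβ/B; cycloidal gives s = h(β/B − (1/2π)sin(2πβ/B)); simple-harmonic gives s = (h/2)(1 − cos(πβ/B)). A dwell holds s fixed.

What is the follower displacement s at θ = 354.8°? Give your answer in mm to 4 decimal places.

seg 1 [0°–88.7°] uniform, h=23: full span → s += 23 → s = 23.0000
seg 2 [88.7°–322.3°] dwell: s stays 23.0000
seg 3 [322.3°–360°] cycloidal, h=20: θ=354.8° here. β=32.5, B=37.7. 20·(0.8621 − sin(2π·0.8621)/(2π)) = 19.6674 → s = 42.6674

42.6674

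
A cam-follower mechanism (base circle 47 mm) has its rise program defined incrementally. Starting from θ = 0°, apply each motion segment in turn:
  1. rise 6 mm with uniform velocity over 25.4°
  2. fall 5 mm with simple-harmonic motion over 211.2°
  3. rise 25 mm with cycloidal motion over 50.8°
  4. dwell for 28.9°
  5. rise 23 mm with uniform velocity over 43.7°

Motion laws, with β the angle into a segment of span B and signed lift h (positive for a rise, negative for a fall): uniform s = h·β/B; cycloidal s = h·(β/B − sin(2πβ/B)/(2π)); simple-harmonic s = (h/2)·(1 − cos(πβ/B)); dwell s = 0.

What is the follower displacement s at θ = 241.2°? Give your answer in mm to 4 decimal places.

seg 1 [0°–25.4°] uniform, h=6: full span → s += 6 → s = 6.0000
seg 2 [25.4°–236.6°] simple-harmonic, h=-5: full span → s += -5 → s = 1.0000
seg 3 [236.6°–287.4°] cycloidal, h=25: θ=241.2° here. β=4.6, B=50.8. 25·(0.0906 − sin(2π·0.0906)/(2π)) = 0.1202 → s = 1.1202

1.1202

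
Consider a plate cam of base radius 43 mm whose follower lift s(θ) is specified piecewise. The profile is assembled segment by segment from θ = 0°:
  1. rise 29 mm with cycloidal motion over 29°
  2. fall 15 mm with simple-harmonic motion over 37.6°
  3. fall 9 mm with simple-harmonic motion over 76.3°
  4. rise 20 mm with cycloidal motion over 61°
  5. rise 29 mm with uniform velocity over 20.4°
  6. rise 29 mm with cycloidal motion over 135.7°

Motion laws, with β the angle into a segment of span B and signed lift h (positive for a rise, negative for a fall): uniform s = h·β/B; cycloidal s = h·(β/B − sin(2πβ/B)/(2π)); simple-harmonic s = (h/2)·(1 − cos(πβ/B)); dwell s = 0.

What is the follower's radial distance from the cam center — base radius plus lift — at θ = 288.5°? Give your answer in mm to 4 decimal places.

seg 1 [0°–29°] cycloidal, h=29: full span → s += 29 → s = 29.0000
seg 2 [29°–66.6°] simple-harmonic, h=-15: full span → s += -15 → s = 14.0000
seg 3 [66.6°–142.9°] simple-harmonic, h=-9: full span → s += -9 → s = 5.0000
seg 4 [142.9°–203.9°] cycloidal, h=20: full span → s += 20 → s = 25.0000
seg 5 [203.9°–224.3°] uniform, h=29: full span → s += 29 → s = 54.0000
seg 6 [224.3°–360°] cycloidal, h=29: θ=288.5° here. β=64.2, B=135.7. 29·(0.4731 − sin(2π·0.4731)/(2π)) = 12.9436 → s = 66.9436
radial distance = base radius + s = 43 + 66.9436 = 109.9436

109.9436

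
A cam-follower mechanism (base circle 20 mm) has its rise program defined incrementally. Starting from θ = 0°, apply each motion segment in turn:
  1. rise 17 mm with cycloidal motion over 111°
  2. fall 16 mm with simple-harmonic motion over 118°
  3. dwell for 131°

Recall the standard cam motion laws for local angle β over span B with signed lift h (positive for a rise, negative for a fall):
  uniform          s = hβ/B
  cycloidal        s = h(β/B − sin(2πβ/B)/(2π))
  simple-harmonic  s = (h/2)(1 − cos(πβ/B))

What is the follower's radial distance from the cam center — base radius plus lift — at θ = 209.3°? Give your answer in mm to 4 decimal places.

seg 1 [0°–111°] cycloidal, h=17: full span → s += 17 → s = 17.0000
seg 2 [111°–229°] simple-harmonic, h=-16: θ=209.3° here. β=98.3, B=118. -16/2·(1 − cos(π·0.8331)) = -14.9247 → s = 2.0753
radial distance = base radius + s = 20 + 2.0753 = 22.0753

22.0753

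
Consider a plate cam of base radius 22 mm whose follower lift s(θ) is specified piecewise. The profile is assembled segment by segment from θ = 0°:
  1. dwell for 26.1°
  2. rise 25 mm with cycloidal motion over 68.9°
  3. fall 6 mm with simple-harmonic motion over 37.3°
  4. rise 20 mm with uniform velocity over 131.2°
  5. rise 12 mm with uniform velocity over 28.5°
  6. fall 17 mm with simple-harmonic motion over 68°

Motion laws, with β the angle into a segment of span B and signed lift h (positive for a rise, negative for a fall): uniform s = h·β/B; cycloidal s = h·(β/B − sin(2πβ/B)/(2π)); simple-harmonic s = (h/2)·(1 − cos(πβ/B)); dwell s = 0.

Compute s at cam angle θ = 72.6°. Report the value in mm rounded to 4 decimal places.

seg 1 [0°–26.1°] dwell: s stays 0.0000
seg 2 [26.1°–95°] cycloidal, h=25: θ=72.6° here. β=46.5, B=68.9. 25·(0.6749 − sin(2π·0.6749)/(2π)) = 20.4162 → s = 20.4162

20.4162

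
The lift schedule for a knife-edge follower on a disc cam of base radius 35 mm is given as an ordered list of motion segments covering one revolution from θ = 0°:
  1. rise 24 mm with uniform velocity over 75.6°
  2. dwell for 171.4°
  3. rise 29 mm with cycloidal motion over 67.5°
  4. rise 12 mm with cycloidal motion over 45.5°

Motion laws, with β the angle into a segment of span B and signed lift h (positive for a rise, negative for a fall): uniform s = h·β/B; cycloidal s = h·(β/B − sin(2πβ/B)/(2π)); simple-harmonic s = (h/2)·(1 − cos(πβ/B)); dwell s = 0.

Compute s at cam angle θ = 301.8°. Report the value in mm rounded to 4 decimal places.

seg 1 [0°–75.6°] uniform, h=24: full span → s += 24 → s = 24.0000
seg 2 [75.6°–247°] dwell: s stays 24.0000
seg 3 [247°–314.5°] cycloidal, h=29: θ=301.8° here. β=54.8, B=67.5. 29·(0.8119 − sin(2π·0.8119)/(2π)) = 27.8150 → s = 51.8150

51.8150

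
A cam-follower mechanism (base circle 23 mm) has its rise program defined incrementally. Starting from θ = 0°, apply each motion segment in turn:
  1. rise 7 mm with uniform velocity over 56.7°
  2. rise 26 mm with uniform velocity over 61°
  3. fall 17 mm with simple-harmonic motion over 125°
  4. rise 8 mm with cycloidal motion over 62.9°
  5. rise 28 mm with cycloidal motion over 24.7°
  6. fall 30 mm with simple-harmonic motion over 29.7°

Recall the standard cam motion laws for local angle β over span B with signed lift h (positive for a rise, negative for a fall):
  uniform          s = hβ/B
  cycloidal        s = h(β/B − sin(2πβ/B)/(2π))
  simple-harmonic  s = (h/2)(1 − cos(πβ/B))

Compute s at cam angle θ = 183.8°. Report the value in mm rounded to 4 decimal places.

seg 1 [0°–56.7°] uniform, h=7: full span → s += 7 → s = 7.0000
seg 2 [56.7°–117.7°] uniform, h=26: full span → s += 26 → s = 33.0000
seg 3 [117.7°–242.7°] simple-harmonic, h=-17: θ=183.8° here. β=66.1, B=125. -17/2·(1 − cos(π·0.5288)) = -9.2680 → s = 23.7320

23.7320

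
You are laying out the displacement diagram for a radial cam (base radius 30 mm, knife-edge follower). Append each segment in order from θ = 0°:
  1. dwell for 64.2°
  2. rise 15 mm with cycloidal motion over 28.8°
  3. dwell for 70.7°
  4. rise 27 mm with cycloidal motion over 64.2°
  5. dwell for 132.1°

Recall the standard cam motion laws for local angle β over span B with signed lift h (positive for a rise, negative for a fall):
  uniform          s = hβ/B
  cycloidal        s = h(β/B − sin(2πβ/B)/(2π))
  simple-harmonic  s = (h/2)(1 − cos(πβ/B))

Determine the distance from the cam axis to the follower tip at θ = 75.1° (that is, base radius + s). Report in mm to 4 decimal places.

seg 1 [0°–64.2°] dwell: s stays 0.0000
seg 2 [64.2°–93°] cycloidal, h=15: θ=75.1° here. β=10.9, B=28.8. 15·(0.3785 − sin(2π·0.3785)/(2π)) = 4.0262 → s = 4.0262
radial distance = base radius + s = 30 + 4.0262 = 34.0262

34.0262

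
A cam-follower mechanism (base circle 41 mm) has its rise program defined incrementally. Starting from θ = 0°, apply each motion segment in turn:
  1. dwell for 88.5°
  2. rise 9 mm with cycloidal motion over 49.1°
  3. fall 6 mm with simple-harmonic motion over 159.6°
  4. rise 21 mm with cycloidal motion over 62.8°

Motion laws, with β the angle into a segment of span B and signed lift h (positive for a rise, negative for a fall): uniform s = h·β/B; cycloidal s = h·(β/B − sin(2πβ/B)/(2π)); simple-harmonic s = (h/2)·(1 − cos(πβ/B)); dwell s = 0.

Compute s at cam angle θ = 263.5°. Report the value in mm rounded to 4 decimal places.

seg 1 [0°–88.5°] dwell: s stays 0.0000
seg 2 [88.5°–137.6°] cycloidal, h=9: full span → s += 9 → s = 9.0000
seg 3 [137.6°–297.2°] simple-harmonic, h=-6: θ=263.5° here. β=125.9, B=159.6. -6/2·(1 − cos(π·0.7888)) = -5.3638 → s = 3.6362

3.6362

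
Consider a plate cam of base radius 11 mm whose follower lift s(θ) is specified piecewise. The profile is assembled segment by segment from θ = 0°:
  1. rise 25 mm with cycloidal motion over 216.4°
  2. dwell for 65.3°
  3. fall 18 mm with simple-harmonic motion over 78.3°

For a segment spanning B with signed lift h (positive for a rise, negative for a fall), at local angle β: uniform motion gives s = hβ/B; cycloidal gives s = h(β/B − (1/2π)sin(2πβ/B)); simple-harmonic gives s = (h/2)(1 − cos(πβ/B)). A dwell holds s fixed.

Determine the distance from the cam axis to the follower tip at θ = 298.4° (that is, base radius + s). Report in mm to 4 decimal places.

seg 1 [0°–216.4°] cycloidal, h=25: full span → s += 25 → s = 25.0000
seg 2 [216.4°–281.7°] dwell: s stays 25.0000
seg 3 [281.7°–360°] simple-harmonic, h=-18: θ=298.4° here. β=16.7, B=78.3. -18/2·(1 − cos(π·0.2133)) = -1.9459 → s = 23.0541
radial distance = base radius + s = 11 + 23.0541 = 34.0541

34.0541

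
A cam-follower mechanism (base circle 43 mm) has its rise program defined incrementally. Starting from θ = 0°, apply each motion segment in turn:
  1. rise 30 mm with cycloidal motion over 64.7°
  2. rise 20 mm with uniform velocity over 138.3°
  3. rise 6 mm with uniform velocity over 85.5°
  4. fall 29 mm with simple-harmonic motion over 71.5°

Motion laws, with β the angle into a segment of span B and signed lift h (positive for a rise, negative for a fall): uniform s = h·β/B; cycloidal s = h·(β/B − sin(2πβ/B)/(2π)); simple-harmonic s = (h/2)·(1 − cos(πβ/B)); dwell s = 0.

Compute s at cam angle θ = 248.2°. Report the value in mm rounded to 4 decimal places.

seg 1 [0°–64.7°] cycloidal, h=30: full span → s += 30 → s = 30.0000
seg 2 [64.7°–203°] uniform, h=20: full span → s += 20 → s = 50.0000
seg 3 [203°–288.5°] uniform, h=6: θ=248.2° here. β=45.2, B=85.5. 6·45.2/85.5 = 3.1719 → s = 53.1719

53.1719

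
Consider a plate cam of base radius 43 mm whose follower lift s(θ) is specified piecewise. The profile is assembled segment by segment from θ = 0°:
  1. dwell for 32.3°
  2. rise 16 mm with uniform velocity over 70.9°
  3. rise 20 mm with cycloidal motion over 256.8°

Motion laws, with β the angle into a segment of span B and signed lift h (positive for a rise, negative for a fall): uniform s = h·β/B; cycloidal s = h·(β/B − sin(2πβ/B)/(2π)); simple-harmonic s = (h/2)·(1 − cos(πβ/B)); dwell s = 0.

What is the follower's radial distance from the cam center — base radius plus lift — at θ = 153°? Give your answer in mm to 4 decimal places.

seg 1 [0°–32.3°] dwell: s stays 0.0000
seg 2 [32.3°–103.2°] uniform, h=16: full span → s += 16 → s = 16.0000
seg 3 [103.2°–360°] cycloidal, h=20: θ=153° here. β=49.8, B=256.8. 20·(0.1939 − sin(2π·0.1939)/(2π)) = 0.8909 → s = 16.8909
radial distance = base radius + s = 43 + 16.8909 = 59.8909

59.8909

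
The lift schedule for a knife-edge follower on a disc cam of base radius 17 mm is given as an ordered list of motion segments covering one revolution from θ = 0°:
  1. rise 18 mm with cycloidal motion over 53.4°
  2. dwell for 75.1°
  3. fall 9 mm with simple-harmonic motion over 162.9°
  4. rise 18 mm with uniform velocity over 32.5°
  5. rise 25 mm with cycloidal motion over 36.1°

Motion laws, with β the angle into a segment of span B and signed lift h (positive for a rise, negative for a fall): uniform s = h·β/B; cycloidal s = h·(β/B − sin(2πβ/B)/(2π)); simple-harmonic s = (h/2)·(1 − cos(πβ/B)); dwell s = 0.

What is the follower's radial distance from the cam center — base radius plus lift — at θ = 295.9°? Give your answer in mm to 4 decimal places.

seg 1 [0°–53.4°] cycloidal, h=18: full span → s += 18 → s = 18.0000
seg 2 [53.4°–128.5°] dwell: s stays 18.0000
seg 3 [128.5°–291.4°] simple-harmonic, h=-9: full span → s += -9 → s = 9.0000
seg 4 [291.4°–323.9°] uniform, h=18: θ=295.9° here. β=4.5, B=32.5. 18·4.5/32.5 = 2.4923 → s = 11.4923
radial distance = base radius + s = 17 + 11.4923 = 28.4923

28.4923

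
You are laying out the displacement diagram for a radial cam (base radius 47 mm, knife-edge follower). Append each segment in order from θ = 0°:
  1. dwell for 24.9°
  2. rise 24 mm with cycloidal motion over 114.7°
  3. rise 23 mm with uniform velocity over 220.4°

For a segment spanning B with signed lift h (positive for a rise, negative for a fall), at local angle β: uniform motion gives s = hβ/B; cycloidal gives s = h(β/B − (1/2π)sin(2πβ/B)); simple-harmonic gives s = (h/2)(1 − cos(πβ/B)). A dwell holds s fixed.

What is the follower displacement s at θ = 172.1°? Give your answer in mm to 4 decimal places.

seg 1 [0°–24.9°] dwell: s stays 0.0000
seg 2 [24.9°–139.6°] cycloidal, h=24: full span → s += 24 → s = 24.0000
seg 3 [139.6°–360°] uniform, h=23: θ=172.1° here. β=32.5, B=220.4. 23·32.5/220.4 = 3.3916 → s = 27.3916

27.3916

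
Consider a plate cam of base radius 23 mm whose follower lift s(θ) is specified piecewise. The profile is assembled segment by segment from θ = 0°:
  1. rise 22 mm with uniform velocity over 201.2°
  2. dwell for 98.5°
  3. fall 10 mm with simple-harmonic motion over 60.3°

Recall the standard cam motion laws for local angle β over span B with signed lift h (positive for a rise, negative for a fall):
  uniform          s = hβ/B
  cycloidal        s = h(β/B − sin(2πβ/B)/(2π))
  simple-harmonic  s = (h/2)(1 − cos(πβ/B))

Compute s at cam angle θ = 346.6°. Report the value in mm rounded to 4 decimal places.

seg 1 [0°–201.2°] uniform, h=22: full span → s += 22 → s = 22.0000
seg 2 [201.2°–299.7°] dwell: s stays 22.0000
seg 3 [299.7°–360°] simple-harmonic, h=-10: θ=346.6° here. β=46.9, B=60.3. -10/2·(1 − cos(π·0.7778)) = -8.8302 → s = 13.1698

13.1698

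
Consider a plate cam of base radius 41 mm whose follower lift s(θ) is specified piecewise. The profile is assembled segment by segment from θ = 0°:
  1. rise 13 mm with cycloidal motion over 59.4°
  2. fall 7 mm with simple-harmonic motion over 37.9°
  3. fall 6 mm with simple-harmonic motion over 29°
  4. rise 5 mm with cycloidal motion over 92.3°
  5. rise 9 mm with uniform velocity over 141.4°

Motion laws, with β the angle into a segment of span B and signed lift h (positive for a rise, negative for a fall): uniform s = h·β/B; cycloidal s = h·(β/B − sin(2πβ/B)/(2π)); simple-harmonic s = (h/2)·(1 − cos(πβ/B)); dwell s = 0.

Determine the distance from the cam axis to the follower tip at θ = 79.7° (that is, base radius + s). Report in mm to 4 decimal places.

seg 1 [0°–59.4°] cycloidal, h=13: full span → s += 13 → s = 13.0000
seg 2 [59.4°–97.3°] simple-harmonic, h=-7: θ=79.7° here. β=20.3, B=37.9. -7/2·(1 − cos(π·0.5356)) = -3.8908 → s = 9.1092
radial distance = base radius + s = 41 + 9.1092 = 50.1092

50.1092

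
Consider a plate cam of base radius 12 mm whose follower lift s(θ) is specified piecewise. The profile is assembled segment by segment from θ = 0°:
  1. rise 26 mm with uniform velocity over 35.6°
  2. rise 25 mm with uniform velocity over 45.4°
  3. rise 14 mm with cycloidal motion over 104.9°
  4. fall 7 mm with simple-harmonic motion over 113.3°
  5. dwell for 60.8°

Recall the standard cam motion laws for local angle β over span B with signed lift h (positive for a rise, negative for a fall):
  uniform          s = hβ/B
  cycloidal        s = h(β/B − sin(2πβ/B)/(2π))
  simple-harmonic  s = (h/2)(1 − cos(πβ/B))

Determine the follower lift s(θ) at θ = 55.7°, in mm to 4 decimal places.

seg 1 [0°–35.6°] uniform, h=26: full span → s += 26 → s = 26.0000
seg 2 [35.6°–81°] uniform, h=25: θ=55.7° here. β=20.1, B=45.4. 25·20.1/45.4 = 11.0683 → s = 37.0683

37.0683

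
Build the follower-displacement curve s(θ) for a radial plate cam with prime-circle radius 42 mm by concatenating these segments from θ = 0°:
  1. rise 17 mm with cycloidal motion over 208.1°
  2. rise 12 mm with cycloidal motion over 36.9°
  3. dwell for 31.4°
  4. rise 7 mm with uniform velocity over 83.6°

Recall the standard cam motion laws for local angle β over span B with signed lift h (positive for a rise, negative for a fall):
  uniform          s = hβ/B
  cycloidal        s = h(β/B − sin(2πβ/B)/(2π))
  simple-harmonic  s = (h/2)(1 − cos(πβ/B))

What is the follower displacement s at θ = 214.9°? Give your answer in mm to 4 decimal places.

seg 1 [0°–208.1°] cycloidal, h=17: full span → s += 17 → s = 17.0000
seg 2 [208.1°–245°] cycloidal, h=12: θ=214.9° here. β=6.8, B=36.9. 12·(0.1843 − sin(2π·0.1843)/(2π)) = 0.4620 → s = 17.4620

17.4620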